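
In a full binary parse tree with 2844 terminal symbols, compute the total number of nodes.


Leaf nodes (terminals): 2844
Internal nodes = n - 1 = 2844 - 1 = 2843
Total = leaves + internal = 2844 + 2843 = 5687

5687


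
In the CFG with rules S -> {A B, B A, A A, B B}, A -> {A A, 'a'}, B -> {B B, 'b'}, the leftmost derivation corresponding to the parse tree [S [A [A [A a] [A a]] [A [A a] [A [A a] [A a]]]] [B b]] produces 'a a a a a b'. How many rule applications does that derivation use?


Every bracketed nonterminal node [X ...] in the tree is produced by exactly one rule application.
Reading the tree off as a leftmost derivation:
  Step 1: S  =>  A B   (applied S -> A B)
  Step 2: A B  =>  A A B   (applied A -> A A)
  Step 3: A A B  =>  A A A B   (applied A -> A A)
  Step 4: A A A B  =>  a A A B   (applied A -> a)
  Step 5: a A A B  =>  a a A B   (applied A -> a)
  Step 6: a a A B  =>  a a A A B   (applied A -> A A)
  Step 7: a a A A B  =>  a a a A B   (applied A -> a)
  Step 8: a a a A B  =>  a a a A A B   (applied A -> A A)
  Step 9: a a a A A B  =>  a a a a A B   (applied A -> a)
  Step 10: a a a a A B  =>  a a a a a B   (applied A -> a)
  Step 11: a a a a a B  =>  a a a a a b   (applied B -> b)
Final yield: a a a a a b
Total rewrite steps: 11

11


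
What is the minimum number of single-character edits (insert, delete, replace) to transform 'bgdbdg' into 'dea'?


Building DP table for s1='bgdbdg' (len 6) and s2='dea' (len 3):
       d  e  a
    0  1  2  3
  b 1  1  2  3
  g 2  2  2  3
  d 3  2  3  3
  b 4  3  3  4
  d 5  4  4  4
  g 6  5  5  5
Edit distance = dp[6][3] = 5

5


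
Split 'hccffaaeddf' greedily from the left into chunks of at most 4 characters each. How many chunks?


'hccffaaeddf' has 11 characters.
Chunking with max size 4:
  Chunk 1: 'hccf' (positions 0-3)
  Chunk 2: 'faae' (positions 4-7)
  Chunk 3: 'ddf' (positions 8-10)
Total chunks: ceil(11 / 4) = 3

3


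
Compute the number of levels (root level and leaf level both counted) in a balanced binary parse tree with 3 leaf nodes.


In a balanced binary tree with n leaves the deepest leaf is ceil(log2(n)) edges below the root,
so counting node levels inclusive of root and leaves gives ceil(log2(n)) + 1 levels.
log2(3) = 1.5850
ceil(1.5850) = 2
levels = 2 + 1 = 3

3


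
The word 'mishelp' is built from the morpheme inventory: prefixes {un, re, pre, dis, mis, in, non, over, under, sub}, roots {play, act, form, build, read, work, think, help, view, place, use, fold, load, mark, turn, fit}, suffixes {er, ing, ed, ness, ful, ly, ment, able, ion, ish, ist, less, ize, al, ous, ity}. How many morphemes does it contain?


Segmenting 'mishelp' against the inventory:
  'mis' -> prefix (morpheme 1)
  'help' -> root (morpheme 2)
Total morphemes: 2

2


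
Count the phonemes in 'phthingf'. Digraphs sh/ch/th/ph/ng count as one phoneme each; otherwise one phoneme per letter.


Parsing 'phthingf' greedily, digraphs first:
  'ph' -> digraph (1 consonant phoneme) (phonemes so far: 1)
  'th' -> digraph (1 consonant phoneme) (phonemes so far: 2)
  'i' -> vowel phoneme (phonemes so far: 3)
  'ng' -> digraph (1 consonant phoneme) (phonemes so far: 4)
  'f' -> consonant phoneme (phonemes so far: 5)
Total phonemes: 5

5


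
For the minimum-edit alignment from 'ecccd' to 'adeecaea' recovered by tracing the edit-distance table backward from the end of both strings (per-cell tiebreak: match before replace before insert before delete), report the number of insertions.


Edit distance = 6. Backtracking from cell (5, 8) with preference match > replace > insert > delete,
then listing the resulting alignment 'ecccd' -> 'adeecaea' left to right:
  Step 1: insert 'a' [insertion #1]
  Step 2: insert 'd' [insertion #2]
  Step 3: insert 'e' [insertion #3]
  Step 4: keep 'e'
  Step 5: keep 'c'
  Step 6: replace c->a
  Step 7: replace c->e
  Step 8: replace d->a
Total insertions: 3

3


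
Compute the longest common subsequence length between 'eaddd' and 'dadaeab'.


DP table for LCS of 'eaddd' and 'dadaeab':
       d  a  d  a  e  a  b
    0  0  0  0  0  0  0  0
  e 0  0  0  0  0  1  1  1
  a 0  0  1  1  1  1  2  2
  d 0  1  1  2  2  2  2  2
  d 0  1  1  2  2  2  2  2
  d 0  1  1  2  2  2  2  2
LCS: 'ea'
LCS length = 2

2


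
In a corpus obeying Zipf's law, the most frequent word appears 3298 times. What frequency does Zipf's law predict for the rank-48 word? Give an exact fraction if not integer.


Zipf's law: freq(rank) = f1 / rank
f1 = 3298, rank = 48
freq = 3298 / 48
GCD(3298, 48) = 2
Simplified: 1649/24

1649/24


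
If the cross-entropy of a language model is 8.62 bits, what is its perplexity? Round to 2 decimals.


Perplexity formula: PP = 2^H
H = 8.62
PP = 2^8.62
Decompose: 2^8.62 = 2^8 * 2^0.62
2^8 = 256, 2^0.62 ~ 1.5368752
PP ~ 256 * 1.5368752 = 393.4400512
Rounded to 2 decimals: 393.44

393.44


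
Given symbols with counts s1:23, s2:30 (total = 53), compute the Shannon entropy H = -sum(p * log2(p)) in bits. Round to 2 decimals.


Computing entropy H = -sum(p_i * log2(p_i)):
  s1: p = 23/53 = 0.4340, -p*log2(p) = 0.5226
  s2: p = 30/53 = 0.5660, -p*log2(p) = 0.4647
H = sum of terms = 0.9873
Rounded to 2 decimals: 0.99

0.99


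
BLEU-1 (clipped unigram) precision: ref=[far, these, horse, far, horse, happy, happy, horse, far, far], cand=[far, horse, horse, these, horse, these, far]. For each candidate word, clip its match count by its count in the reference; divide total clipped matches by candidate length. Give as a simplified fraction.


Reference word counts: {'far': 4, 'happy': 2, 'horse': 3, 'these': 1}
Checking each candidate word (with clipping):
  'far' -> in reference (ref count 4, used 1/4) -> match (matches: 1)
  'horse' -> in reference (ref count 3, used 1/3) -> match (matches: 2)
  'horse' -> in reference (ref count 3, used 2/3) -> match (matches: 3)
  'these' -> in reference (ref count 1, used 1/1) -> match (matches: 4)
  'horse' -> in reference (ref count 3, used 3/3) -> match (matches: 5)
  'these' -> ref count 1 already used up (1/1) -> clipped, no match (matches: 5)
  'far' -> in reference (ref count 4, used 2/4) -> match (matches: 6)
Clipped matches: 6, Candidate length: 7
Precision = 6/7

6/7


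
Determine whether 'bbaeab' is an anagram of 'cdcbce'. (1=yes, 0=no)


Sort characters of 'bbaeab': 'aabbbe'
Sort characters of 'cdcbce': 'bcccde'
Sorted forms differ -> they are NOT anagrams
Result: 0

0


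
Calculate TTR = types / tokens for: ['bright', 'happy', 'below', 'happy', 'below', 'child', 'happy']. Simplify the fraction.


Tokens: 7
Unique types: ('below', 'bright', 'child', 'happy') = 4
TTR = 4/7
Already in lowest terms.

4/7


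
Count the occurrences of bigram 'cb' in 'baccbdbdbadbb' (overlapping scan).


Scanning 'baccbdbdbadbb' for bigram 'cb':
  Position 0: 'ba' -> no
  Position 1: 'ac' -> no
  Position 2: 'cc' -> no
  Position 3: 'cb' -> MATCH
  Position 4: 'bd' -> no
  Position 5: 'db' -> no
  Position 6: 'bd' -> no
  Position 7: 'db' -> no
  Position 8: 'ba' -> no
  Position 9: 'ad' -> no
  Position 10: 'db' -> no
  Position 11: 'bb' -> no
Total matches: 1

1


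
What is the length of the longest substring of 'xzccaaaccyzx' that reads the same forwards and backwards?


Scanning 'xzccaaaccyzx' for palindromic substrings.
Substring at positions 2-8: 'ccaaacc'.
Check: reverse('ccaaacc') = 'ccaaacc' -> palindrome confirmed.
Neighbouring characters ('z' / 'y') break symmetry, so it cannot extend further.
No longer palindromic substring exists; longest length = 7

7


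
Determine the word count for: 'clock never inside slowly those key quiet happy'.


Counting words by splitting on spaces:
  Word 1: 'clock'
  Word 2: 'never'
  Word 3: 'inside'
  Word 4: 'slowly'
  Word 5: 'those'
  Word 6: 'key'
  Word 7: 'quiet'
  Word 8: 'happy'
Total words: 8

8


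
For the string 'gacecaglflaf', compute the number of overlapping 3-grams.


String 'gacecaglflaf' has length L = 12.
Number of overlapping n-grams = L - n + 1
Substituting: 12 - 3 + 1 = 10

10


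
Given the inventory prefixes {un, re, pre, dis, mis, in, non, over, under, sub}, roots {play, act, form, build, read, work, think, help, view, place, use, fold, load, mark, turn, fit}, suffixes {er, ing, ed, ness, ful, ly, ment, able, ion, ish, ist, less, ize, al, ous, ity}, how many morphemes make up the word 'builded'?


Segmenting 'builded' against the inventory:
  'build' -> root (morpheme 1)
  'ed' -> suffix (morpheme 2)
Total morphemes: 2

2


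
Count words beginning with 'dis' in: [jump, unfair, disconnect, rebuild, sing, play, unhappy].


Checking each word for prefix 'dis':
  'jump' -> no (count: 0)
  'unfair' -> no (count: 0)
  'disconnect' -> YES, starts with 'dis' (count: 1)
  'rebuild' -> no (count: 1)
  'sing' -> no (count: 1)
  'play' -> no (count: 1)
  'unhappy' -> no (count: 1)
Total with prefix 'dis': 1

1


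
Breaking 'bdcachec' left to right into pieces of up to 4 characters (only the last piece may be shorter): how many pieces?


'bdcachec' has 8 characters.
Chunking with max size 4:
  Chunk 1: 'bdca' (positions 0-3)
  Chunk 2: 'chec' (positions 4-7)
Total chunks: ceil(8 / 4) = 2

2


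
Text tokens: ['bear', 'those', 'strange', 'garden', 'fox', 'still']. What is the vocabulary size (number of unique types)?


Listing all tokens and tracking unique types:
  Token 1: 'bear' -> NEW (unique so far: 1)
  Token 2: 'those' -> NEW (unique so far: 2)
  Token 3: 'strange' -> NEW (unique so far: 3)
  Token 4: 'garden' -> NEW (unique so far: 4)
  Token 5: 'fox' -> NEW (unique so far: 5)
  Token 6: 'still' -> NEW (unique so far: 6)
Unique types: ('bear', 'fox', 'garden', 'still', 'strange', 'those')
Vocabulary size: 6

6


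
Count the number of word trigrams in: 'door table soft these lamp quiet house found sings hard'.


Word trigrams from [10] words:
  Trigram 1: (door table soft)
  Trigram 2: (table soft these)
  Trigram 3: (soft these lamp)
  Trigram 4: (these lamp quiet)
  Trigram 5: (lamp quiet house)
  Trigram 6: (quiet house found)
  Trigram 7: (house found sings)
  Trigram 8: (found sings hard)
Total word trigrams: 10 - 2 = 8

8


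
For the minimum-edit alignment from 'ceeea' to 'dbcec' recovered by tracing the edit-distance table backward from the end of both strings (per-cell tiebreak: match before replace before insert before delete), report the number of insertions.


Edit distance = 4. Backtracking from cell (5, 5) with preference match > replace > insert > delete,
then listing the resulting alignment 'ceeea' -> 'dbcec' left to right:
  Step 1: replace c->d
  Step 2: replace e->b
  Step 3: replace e->c
  Step 4: keep 'e'
  Step 5: replace a->c
Total insertions: 0

0


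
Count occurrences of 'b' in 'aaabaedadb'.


Scanning 'aaabaedadb' for 'b':
  Position 3: 'b' -> MATCH (count: 1)
  Position 9: 'b' -> MATCH (count: 2)
Total occurrences of 'b': 2

2


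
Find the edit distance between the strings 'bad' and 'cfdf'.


Building DP table for s1='bad' (len 3) and s2='cfdf' (len 4):
       c  f  d  f
    0  1  2  3  4
  b 1  1  2  3  4
  a 2  2  2  3  4
  d 3  3  3  2  3
Edit distance = dp[3][4] = 3

3


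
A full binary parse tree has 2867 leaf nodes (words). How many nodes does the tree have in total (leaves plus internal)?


Leaf nodes (terminals): 2867
Internal nodes = n - 1 = 2867 - 1 = 2866
Total = leaves + internal = 2867 + 2866 = 5733

5733


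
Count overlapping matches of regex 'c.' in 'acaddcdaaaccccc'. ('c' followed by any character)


Pattern: c. means 'c' followed by any character.
Scanning 'acaddcdaaaccccc' position-by-position:
  Pos 0: window 'ac' -> no
  Pos 1: window 'ca' -> MATCH
  Pos 2: window 'ad' -> no
  Pos 3: window 'dd' -> no
  Pos 4: window 'dc' -> no
  Pos 5: window 'cd' -> MATCH
  Pos 6: window 'da' -> no
  Pos 7: window 'aa' -> no
  Pos 8: window 'aa' -> no
  Pos 9: window 'ac' -> no
  Pos 10: window 'cc' -> MATCH
  Pos 11: window 'cc' -> MATCH
  Pos 12: window 'cc' -> MATCH
  Pos 13: window 'cc' -> MATCH
  Pos 14: window 'c' -> no
Total matches: 6

6


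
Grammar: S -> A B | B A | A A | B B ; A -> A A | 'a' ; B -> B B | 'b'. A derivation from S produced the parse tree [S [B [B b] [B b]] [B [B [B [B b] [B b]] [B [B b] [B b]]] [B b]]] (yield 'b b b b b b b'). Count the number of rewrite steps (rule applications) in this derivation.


Every bracketed nonterminal node [X ...] in the tree is produced by exactly one rule application.
Reading the tree off as a leftmost derivation:
  Step 1: S  =>  B B   (applied S -> B B)
  Step 2: B B  =>  B B B   (applied B -> B B)
  Step 3: B B B  =>  b B B   (applied B -> b)
  Step 4: b B B  =>  b b B   (applied B -> b)
  Step 5: b b B  =>  b b B B   (applied B -> B B)
  Step 6: b b B B  =>  b b B B B   (applied B -> B B)
  Step 7: b b B B B  =>  b b B B B B   (applied B -> B B)
  Step 8: b b B B B B  =>  b b b B B B   (applied B -> b)
  Step 9: b b b B B B  =>  b b b b B B   (applied B -> b)
  Step 10: b b b b B B  =>  b b b b B B B   (applied B -> B B)
  Step 11: b b b b B B B  =>  b b b b b B B   (applied B -> b)
  Step 12: b b b b b B B  =>  b b b b b b B   (applied B -> b)
  Step 13: b b b b b b B  =>  b b b b b b b   (applied B -> b)
Final yield: b b b b b b b
Total rewrite steps: 13

13


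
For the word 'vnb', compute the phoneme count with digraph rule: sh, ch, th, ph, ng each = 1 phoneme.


Parsing 'vnb' greedily, digraphs first:
  'v' -> consonant phoneme (phonemes so far: 1)
  'n' -> consonant phoneme (phonemes so far: 2)
  'b' -> consonant phoneme (phonemes so far: 3)
Total phonemes: 3

3


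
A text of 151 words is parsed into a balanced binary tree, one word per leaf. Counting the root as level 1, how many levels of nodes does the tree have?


In a balanced binary tree with n leaves the deepest leaf is ceil(log2(n)) edges below the root,
so counting node levels inclusive of root and leaves gives ceil(log2(n)) + 1 levels.
log2(151) = 7.2384
ceil(7.2384) = 8
levels = 8 + 1 = 9

9


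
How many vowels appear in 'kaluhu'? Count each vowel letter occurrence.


Scanning each character of 'kaluhu':
  Position 1: 'k' -> consonant (running count: 0)
  Position 2: 'a' -> vowel (running count: 1)
  Position 3: 'l' -> consonant (running count: 1)
  Position 4: 'u' -> vowel (running count: 2)
  Position 5: 'h' -> consonant (running count: 2)
  Position 6: 'u' -> vowel (running count: 3)
Total vowels: 3

3


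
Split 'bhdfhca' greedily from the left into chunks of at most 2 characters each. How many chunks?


'bhdfhca' has 7 characters.
Chunking with max size 2:
  Chunk 1: 'bh' (positions 0-1)
  Chunk 2: 'df' (positions 2-3)
  Chunk 3: 'hc' (positions 4-5)
  Chunk 4: 'a' (positions 6-6)
Total chunks: ceil(7 / 2) = 4

4


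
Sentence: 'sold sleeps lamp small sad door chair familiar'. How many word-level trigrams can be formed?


Word trigrams from [8] words:
  Trigram 1: (sold sleeps lamp)
  Trigram 2: (sleeps lamp small)
  Trigram 3: (lamp small sad)
  Trigram 4: (small sad door)
  Trigram 5: (sad door chair)
  Trigram 6: (door chair familiar)
Total word trigrams: 8 - 2 = 6

6


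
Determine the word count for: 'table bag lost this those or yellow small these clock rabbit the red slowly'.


Counting words by splitting on spaces:
  Word 1: 'table'
  Word 2: 'bag'
  Word 3: 'lost'
  Word 4: 'this'
  Word 5: 'those'
  Word 6: 'or'
  Word 7: 'yellow'
  Word 8: 'small'
  Word 9: 'these'
  Word 10: 'clock'
  Word 11: 'rabbit'
  Word 12: 'the'
  Word 13: 'red'
  Word 14: 'slowly'
Total words: 14

14


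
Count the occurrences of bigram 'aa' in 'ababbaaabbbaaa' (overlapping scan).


Scanning 'ababbaaabbbaaa' for bigram 'aa':
  Position 0: 'ab' -> no
  Position 1: 'ba' -> no
  Position 2: 'ab' -> no
  Position 3: 'bb' -> no
  Position 4: 'ba' -> no
  Position 5: 'aa' -> MATCH
  Position 6: 'aa' -> MATCH
  Position 7: 'ab' -> no
  Position 8: 'bb' -> no
  Position 9: 'bb' -> no
  Position 10: 'ba' -> no
  Position 11: 'aa' -> MATCH
  Position 12: 'aa' -> MATCH
Total matches: 4

4


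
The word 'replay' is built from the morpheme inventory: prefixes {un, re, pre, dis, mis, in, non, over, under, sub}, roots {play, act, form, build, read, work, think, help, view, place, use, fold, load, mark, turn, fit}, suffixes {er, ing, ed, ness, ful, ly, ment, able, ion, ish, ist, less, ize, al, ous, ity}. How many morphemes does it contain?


Segmenting 'replay' against the inventory:
  're' -> prefix (morpheme 1)
  'play' -> root (morpheme 2)
Total morphemes: 2

2


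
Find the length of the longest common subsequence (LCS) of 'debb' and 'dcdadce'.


DP table for LCS of 'debb' and 'dcdadce':
       d  c  d  a  d  c  e
    0  0  0  0  0  0  0  0
  d 0  1  1  1  1  1  1  1
  e 0  1  1  1  1  1  1  2
  b 0  1  1  1  1  1  1  2
  b 0  1  1  1  1  1  1  2
LCS: 'de'
LCS length = 2

2


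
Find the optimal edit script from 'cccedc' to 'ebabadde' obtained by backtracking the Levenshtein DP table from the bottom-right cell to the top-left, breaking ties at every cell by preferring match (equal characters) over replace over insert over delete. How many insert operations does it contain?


Edit distance = 7. Backtracking from cell (6, 8) with preference match > replace > insert > delete,
then listing the resulting alignment 'cccedc' -> 'ebabadde' left to right:
  Step 1: insert 'e' [insertion #1]
  Step 2: insert 'b' [insertion #2]
  Step 3: replace c->a
  Step 4: replace c->b
  Step 5: replace c->a
  Step 6: replace e->d
  Step 7: keep 'd'
  Step 8: replace c->e
Total insertions: 2

2


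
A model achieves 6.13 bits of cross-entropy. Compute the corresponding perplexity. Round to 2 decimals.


Perplexity formula: PP = 2^H
H = 6.13
PP = 2^6.13
Decompose: 2^6.13 = 2^6 * 2^0.13
2^6 = 64, 2^0.13 ~ 1.0942937
PP ~ 64 * 1.0942937 = 70.0347968
Rounded to 2 decimals: 70.03

70.03


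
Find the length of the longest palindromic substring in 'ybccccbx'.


Scanning 'ybccccbx' for palindromic substrings.
Substring at positions 1-6: 'bccccb'.
Check: reverse('bccccb') = 'bccccb' -> palindrome confirmed.
Neighbouring characters ('y' / 'x') break symmetry, so it cannot extend further.
No longer palindromic substring exists; longest length = 6

6


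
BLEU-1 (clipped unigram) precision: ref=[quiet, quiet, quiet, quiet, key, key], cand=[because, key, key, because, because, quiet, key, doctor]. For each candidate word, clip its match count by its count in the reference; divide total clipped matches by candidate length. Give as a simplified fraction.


Reference word counts: {'key': 2, 'quiet': 4}
Checking each candidate word (with clipping):
  'because' -> not in reference -> no match (matches: 0)
  'key' -> in reference (ref count 2, used 1/2) -> match (matches: 1)
  'key' -> in reference (ref count 2, used 2/2) -> match (matches: 2)
  'because' -> not in reference -> no match (matches: 2)
  'because' -> not in reference -> no match (matches: 2)
  'quiet' -> in reference (ref count 4, used 1/4) -> match (matches: 3)
  'key' -> ref count 2 already used up (2/2) -> clipped, no match (matches: 3)
  'doctor' -> not in reference -> no match (matches: 3)
Clipped matches: 3, Candidate length: 8
Precision = 3/8

3/8


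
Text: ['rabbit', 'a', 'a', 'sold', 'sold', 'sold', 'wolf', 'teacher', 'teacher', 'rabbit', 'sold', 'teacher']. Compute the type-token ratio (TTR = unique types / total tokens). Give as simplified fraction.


Tokens: 12
Unique types: ('a', 'rabbit', 'sold', 'teacher', 'wolf') = 5
TTR = 5/12
Already in lowest terms.

5/12


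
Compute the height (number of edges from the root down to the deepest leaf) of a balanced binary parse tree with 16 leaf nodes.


In a balanced binary tree with n leaves the deepest leaf is ceil(log2(n)) edges below the root.
log2(16) = 4.0000
ceil(4.0000) = 4
height (edges) = 4

4


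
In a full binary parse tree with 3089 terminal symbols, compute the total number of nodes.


Leaf nodes (terminals): 3089
Internal nodes = n - 1 = 3089 - 1 = 3088
Total = leaves + internal = 3089 + 3088 = 6177

6177


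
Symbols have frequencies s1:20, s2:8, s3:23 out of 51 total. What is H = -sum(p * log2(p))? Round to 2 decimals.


Computing entropy H = -sum(p_i * log2(p_i)):
  s1: p = 20/51 = 0.3922, -p*log2(p) = 0.5296
  s2: p = 8/51 = 0.1569, -p*log2(p) = 0.4192
  s3: p = 23/51 = 0.4510, -p*log2(p) = 0.5181
H = sum of terms = 1.4669
Rounded to 2 decimals: 1.47

1.47


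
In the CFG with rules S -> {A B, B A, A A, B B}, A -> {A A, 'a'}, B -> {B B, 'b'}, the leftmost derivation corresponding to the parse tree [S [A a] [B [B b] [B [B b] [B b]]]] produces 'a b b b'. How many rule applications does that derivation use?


Every bracketed nonterminal node [X ...] in the tree is produced by exactly one rule application.
Reading the tree off as a leftmost derivation:
  Step 1: S  =>  A B   (applied S -> A B)
  Step 2: A B  =>  a B   (applied A -> a)
  Step 3: a B  =>  a B B   (applied B -> B B)
  Step 4: a B B  =>  a b B   (applied B -> b)
  Step 5: a b B  =>  a b B B   (applied B -> B B)
  Step 6: a b B B  =>  a b b B   (applied B -> b)
  Step 7: a b b B  =>  a b b b   (applied B -> b)
Final yield: a b b b
Total rewrite steps: 7

7


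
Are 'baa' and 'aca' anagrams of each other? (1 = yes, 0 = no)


Sort characters of 'baa': 'aab'
Sort characters of 'aca': 'aac'
Sorted forms differ -> they are NOT anagrams
Result: 0

0


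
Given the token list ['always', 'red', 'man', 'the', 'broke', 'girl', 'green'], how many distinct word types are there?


Listing all tokens and tracking unique types:
  Token 1: 'always' -> NEW (unique so far: 1)
  Token 2: 'red' -> NEW (unique so far: 2)
  Token 3: 'man' -> NEW (unique so far: 3)
  Token 4: 'the' -> NEW (unique so far: 4)
  Token 5: 'broke' -> NEW (unique so far: 5)
  Token 6: 'girl' -> NEW (unique so far: 6)
  Token 7: 'green' -> NEW (unique so far: 7)
Unique types: ('always', 'broke', 'girl', 'green', 'man', 'red', 'the')
Vocabulary size: 7

7


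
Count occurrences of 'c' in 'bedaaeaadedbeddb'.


Scanning 'bedaaeaadedbeddb' for 'c':
  No matches found.
Total occurrences of 'c': 0

0


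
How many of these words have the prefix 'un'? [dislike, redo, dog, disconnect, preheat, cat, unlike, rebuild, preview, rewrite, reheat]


Checking each word for prefix 'un':
  'dislike' -> no (count: 0)
  'redo' -> no (count: 0)
  'dog' -> no (count: 0)
  'disconnect' -> no (count: 0)
  'preheat' -> no (count: 0)
  'cat' -> no (count: 0)
  'unlike' -> YES, starts with 'un' (count: 1)
  'rebuild' -> no (count: 1)
  'preview' -> no (count: 1)
  'rewrite' -> no (count: 1)
  'reheat' -> no (count: 1)
Total with prefix 'un': 1

1


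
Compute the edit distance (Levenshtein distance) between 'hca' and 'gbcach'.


Building DP table for s1='hca' (len 3) and s2='gbcach' (len 6):
       g  b  c  a  c  h
    0  1  2  3  4  5  6
  h 1  1  2  3  4  5  5
  c 2  2  2  2  3  4  5
  a 3  3  3  3  2  3  4
Edit distance = dp[3][6] = 4

4


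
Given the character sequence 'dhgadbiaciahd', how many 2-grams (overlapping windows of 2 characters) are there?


String 'dhgadbiaciahd' has length L = 13.
Number of overlapping n-grams = L - n + 1
Substituting: 13 - 2 + 1 = 12

12


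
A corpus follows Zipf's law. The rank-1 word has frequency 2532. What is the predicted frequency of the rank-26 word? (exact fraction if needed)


Zipf's law: freq(rank) = f1 / rank
f1 = 2532, rank = 26
freq = 2532 / 26
GCD(2532, 26) = 2
Simplified: 1266/13

1266/13


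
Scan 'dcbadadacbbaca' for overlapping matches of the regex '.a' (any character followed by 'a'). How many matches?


Pattern: .a means any character followed by 'a'.
Scanning 'dcbadadacbbaca' position-by-position:
  Pos 0: window 'dc' -> no
  Pos 1: window 'cb' -> no
  Pos 2: window 'ba' -> MATCH
  Pos 3: window 'ad' -> no
  Pos 4: window 'da' -> MATCH
  Pos 5: window 'ad' -> no
  Pos 6: window 'da' -> MATCH
  Pos 7: window 'ac' -> no
  Pos 8: window 'cb' -> no
  Pos 9: window 'bb' -> no
  Pos 10: window 'ba' -> MATCH
  Pos 11: window 'ac' -> no
  Pos 12: window 'ca' -> MATCH
  Pos 13: window 'a' -> no
Total matches: 5

5


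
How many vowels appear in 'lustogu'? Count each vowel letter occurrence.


Scanning each character of 'lustogu':
  Position 1: 'l' -> consonant (running count: 0)
  Position 2: 'u' -> vowel (running count: 1)
  Position 3: 's' -> consonant (running count: 1)
  Position 4: 't' -> consonant (running count: 1)
  Position 5: 'o' -> vowel (running count: 2)
  Position 6: 'g' -> consonant (running count: 2)
  Position 7: 'u' -> vowel (running count: 3)
Total vowels: 3

3


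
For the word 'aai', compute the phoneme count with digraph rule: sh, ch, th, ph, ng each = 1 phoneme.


Parsing 'aai' greedily, digraphs first:
  'a' -> vowel phoneme (phonemes so far: 1)
  'a' -> vowel phoneme (phonemes so far: 2)
  'i' -> vowel phoneme (phonemes so far: 3)
Total phonemes: 3

3


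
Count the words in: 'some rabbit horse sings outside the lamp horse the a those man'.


Counting words by splitting on spaces:
  Word 1: 'some'
  Word 2: 'rabbit'
  Word 3: 'horse'
  Word 4: 'sings'
  Word 5: 'outside'
  Word 6: 'the'
  Word 7: 'lamp'
  Word 8: 'horse'
  Word 9: 'the'
  Word 10: 'a'
  Word 11: 'those'
  Word 12: 'man'
Total words: 12

12


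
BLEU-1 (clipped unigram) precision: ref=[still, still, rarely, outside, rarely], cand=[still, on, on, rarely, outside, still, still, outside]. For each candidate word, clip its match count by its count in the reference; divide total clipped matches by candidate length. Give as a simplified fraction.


Reference word counts: {'outside': 1, 'rarely': 2, 'still': 2}
Checking each candidate word (with clipping):
  'still' -> in reference (ref count 2, used 1/2) -> match (matches: 1)
  'on' -> not in reference -> no match (matches: 1)
  'on' -> not in reference -> no match (matches: 1)
  'rarely' -> in reference (ref count 2, used 1/2) -> match (matches: 2)
  'outside' -> in reference (ref count 1, used 1/1) -> match (matches: 3)
  'still' -> in reference (ref count 2, used 2/2) -> match (matches: 4)
  'still' -> ref count 2 already used up (2/2) -> clipped, no match (matches: 4)
  'outside' -> ref count 1 already used up (1/1) -> clipped, no match (matches: 4)
Clipped matches: 4, Candidate length: 8
Precision = 4/8 = 1/2

1/2


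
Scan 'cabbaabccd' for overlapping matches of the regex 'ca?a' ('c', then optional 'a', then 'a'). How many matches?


Pattern: ca?a means 'c', then optional 'a', then 'a'.
Scanning 'cabbaabccd' position-by-position:
  Pos 0: window 'cab' -> MATCH
  Pos 1: window 'abb' -> no
  Pos 2: window 'bba' -> no
  Pos 3: window 'baa' -> no
  Pos 4: window 'aab' -> no
  Pos 5: window 'abc' -> no
  Pos 6: window 'bcc' -> no
  Pos 7: window 'ccd' -> no
  Pos 8: window 'cd' -> no
  Pos 9: window 'd' -> no
Total matches: 1

1


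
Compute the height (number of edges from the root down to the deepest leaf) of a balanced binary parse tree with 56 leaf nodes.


In a balanced binary tree with n leaves the deepest leaf is ceil(log2(n)) edges below the root.
log2(56) = 5.8074
ceil(5.8074) = 6
height (edges) = 6

6


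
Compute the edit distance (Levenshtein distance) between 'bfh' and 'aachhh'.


Building DP table for s1='bfh' (len 3) and s2='aachhh' (len 6):
       a  a  c  h  h  h
    0  1  2  3  4  5  6
  b 1  1  2  3  4  5  6
  f 2  2  2  3  4  5  6
  h 3  3  3  3  3  4  5
Edit distance = dp[3][6] = 5

5


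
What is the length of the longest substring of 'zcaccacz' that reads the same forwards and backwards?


Scanning 'zcaccacz' for palindromic substrings.
Substring at positions 0-7: 'zcaccacz'.
Check: reverse('zcaccacz') = 'zcaccacz' -> palindrome confirmed.
No longer palindromic substring exists; longest length = 8

8


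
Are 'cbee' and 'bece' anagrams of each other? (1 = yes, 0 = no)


Sort characters of 'cbee': 'bcee'
Sort characters of 'bece': 'bcee'
Sorted forms match -> they ARE anagrams
Result: 1

1


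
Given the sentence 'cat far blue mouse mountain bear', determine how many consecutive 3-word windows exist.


Word trigrams from [6] words:
  Trigram 1: (cat far blue)
  Trigram 2: (far blue mouse)
  Trigram 3: (blue mouse mountain)
  Trigram 4: (mouse mountain bear)
Total word trigrams: 6 - 2 = 4

4


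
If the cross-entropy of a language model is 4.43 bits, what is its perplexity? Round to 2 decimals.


Perplexity formula: PP = 2^H
H = 4.43
PP = 2^4.43
Decompose: 2^4.43 = 2^4 * 2^0.43
2^4 = 16, 2^0.43 ~ 1.3472336
PP ~ 16 * 1.3472336 = 21.5557376
Rounded to 2 decimals: 21.56

21.56


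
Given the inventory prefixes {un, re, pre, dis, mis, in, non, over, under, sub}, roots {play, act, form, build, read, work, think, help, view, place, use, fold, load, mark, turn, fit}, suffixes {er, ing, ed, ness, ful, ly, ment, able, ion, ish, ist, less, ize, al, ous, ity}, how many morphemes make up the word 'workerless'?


Segmenting 'workerless' against the inventory:
  'work' -> root (morpheme 1)
  'er' -> suffix (morpheme 2)
  'less' -> suffix (morpheme 3)
Total morphemes: 3

3


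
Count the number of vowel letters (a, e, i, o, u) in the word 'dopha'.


Scanning each character of 'dopha':
  Position 1: 'd' -> consonant (running count: 0)
  Position 2: 'o' -> vowel (running count: 1)
  Position 3: 'p' -> consonant (running count: 1)
  Position 4: 'h' -> consonant (running count: 1)
  Position 5: 'a' -> vowel (running count: 2)
Total vowels: 2

2


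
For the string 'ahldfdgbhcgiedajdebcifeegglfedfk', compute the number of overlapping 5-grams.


String 'ahldfdgbhcgiedajdebcifeegglfedfk' has length L = 32.
Number of overlapping n-grams = L - n + 1
Substituting: 32 - 5 + 1 = 28

28


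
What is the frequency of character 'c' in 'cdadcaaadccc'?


Scanning 'cdadcaaadccc' for 'c':
  Position 0: 'c' -> MATCH (count: 1)
  Position 4: 'c' -> MATCH (count: 2)
  Position 9: 'c' -> MATCH (count: 3)
  Position 10: 'c' -> MATCH (count: 4)
  Position 11: 'c' -> MATCH (count: 5)
Total occurrences of 'c': 5

5


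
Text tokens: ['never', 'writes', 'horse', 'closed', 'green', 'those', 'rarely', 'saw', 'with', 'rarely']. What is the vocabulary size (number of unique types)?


Listing all tokens and tracking unique types:
  Token 1: 'never' -> NEW (unique so far: 1)
  Token 2: 'writes' -> NEW (unique so far: 2)
  Token 3: 'horse' -> NEW (unique so far: 3)
  Token 4: 'closed' -> NEW (unique so far: 4)
  Token 5: 'green' -> NEW (unique so far: 5)
  Token 6: 'those' -> NEW (unique so far: 6)
  Token 7: 'rarely' -> NEW (unique so far: 7)
  Token 8: 'saw' -> NEW (unique so far: 8)
  Token 9: 'with' -> NEW (unique so far: 9)
  Token 10: 'rarely' -> duplicate (unique so far: 9)
Unique types: ('closed', 'green', 'horse', 'never', 'rarely', 'saw', 'those', 'with', 'writes')
Vocabulary size: 9

9


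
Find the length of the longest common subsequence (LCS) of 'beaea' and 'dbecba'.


DP table for LCS of 'beaea' and 'dbecba':
       d  b  e  c  b  a
    0  0  0  0  0  0  0
  b 0  0  1  1  1  1  1
  e 0  0  1  2  2  2  2
  a 0  0  1  2  2  2  3
  e 0  0  1  2  2  2  3
  a 0  0  1  2  2  2  3
LCS: 'bea'
LCS length = 3

3


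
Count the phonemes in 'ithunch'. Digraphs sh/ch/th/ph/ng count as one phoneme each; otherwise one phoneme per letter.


Parsing 'ithunch' greedily, digraphs first:
  'i' -> vowel phoneme (phonemes so far: 1)
  'th' -> digraph (1 consonant phoneme) (phonemes so far: 2)
  'u' -> vowel phoneme (phonemes so far: 3)
  'n' -> consonant phoneme (phonemes so far: 4)
  'ch' -> digraph (1 consonant phoneme) (phonemes so far: 5)
Total phonemes: 5

5


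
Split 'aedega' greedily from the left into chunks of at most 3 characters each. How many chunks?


'aedega' has 6 characters.
Chunking with max size 3:
  Chunk 1: 'aed' (positions 0-2)
  Chunk 2: 'ega' (positions 3-5)
Total chunks: ceil(6 / 3) = 2

2


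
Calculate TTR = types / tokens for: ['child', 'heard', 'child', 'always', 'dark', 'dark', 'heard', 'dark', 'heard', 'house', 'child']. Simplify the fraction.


Tokens: 11
Unique types: ('always', 'child', 'dark', 'heard', 'house') = 5
TTR = 5/11
Already in lowest terms.

5/11


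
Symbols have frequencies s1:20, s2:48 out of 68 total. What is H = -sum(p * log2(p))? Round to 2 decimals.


Computing entropy H = -sum(p_i * log2(p_i)):
  s1: p = 20/68 = 0.2941, -p*log2(p) = 0.5193
  s2: p = 48/68 = 0.7059, -p*log2(p) = 0.3547
H = sum of terms = 0.8740
Rounded to 2 decimals: 0.87

0.87


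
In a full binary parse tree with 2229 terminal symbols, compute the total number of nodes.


Leaf nodes (terminals): 2229
Internal nodes = n - 1 = 2229 - 1 = 2228
Total = leaves + internal = 2229 + 2228 = 4457

4457


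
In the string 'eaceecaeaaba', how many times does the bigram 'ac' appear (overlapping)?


Scanning 'eaceecaeaaba' for bigram 'ac':
  Position 0: 'ea' -> no
  Position 1: 'ac' -> MATCH
  Position 2: 'ce' -> no
  Position 3: 'ee' -> no
  Position 4: 'ec' -> no
  Position 5: 'ca' -> no
  Position 6: 'ae' -> no
  Position 7: 'ea' -> no
  Position 8: 'aa' -> no
  Position 9: 'ab' -> no
  Position 10: 'ba' -> no
Total matches: 1

1


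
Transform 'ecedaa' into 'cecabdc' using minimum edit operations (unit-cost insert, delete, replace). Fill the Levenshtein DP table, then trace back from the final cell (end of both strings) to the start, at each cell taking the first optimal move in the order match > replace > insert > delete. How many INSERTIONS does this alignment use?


Edit distance = 5. Backtracking from cell (6, 7) with preference match > replace > insert > delete,
then listing the resulting alignment 'ecedaa' -> 'cecabdc' left to right:
  Step 1: insert 'c' [insertion #1]
  Step 2: keep 'e'
  Step 3: keep 'c'
  Step 4: replace e->a
  Step 5: replace d->b
  Step 6: replace a->d
  Step 7: replace a->c
Total insertions: 1

1


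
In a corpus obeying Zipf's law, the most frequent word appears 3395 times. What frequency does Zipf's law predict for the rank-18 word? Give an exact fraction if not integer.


Zipf's law: freq(rank) = f1 / rank
f1 = 3395, rank = 18
freq = 3395 / 18
GCD(3395, 18) = 1
Simplified: 3395/18

3395/18


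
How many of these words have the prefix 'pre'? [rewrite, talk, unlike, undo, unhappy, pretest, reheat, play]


Checking each word for prefix 'pre':
  'rewrite' -> no (count: 0)
  'talk' -> no (count: 0)
  'unlike' -> no (count: 0)
  'undo' -> no (count: 0)
  'unhappy' -> no (count: 0)
  'pretest' -> YES, starts with 'pre' (count: 1)
  'reheat' -> no (count: 1)
  'play' -> no (count: 1)
Total with prefix 'pre': 1

1


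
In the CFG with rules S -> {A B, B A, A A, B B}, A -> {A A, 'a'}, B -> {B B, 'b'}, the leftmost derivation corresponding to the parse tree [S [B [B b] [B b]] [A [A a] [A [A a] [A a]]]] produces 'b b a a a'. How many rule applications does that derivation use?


Every bracketed nonterminal node [X ...] in the tree is produced by exactly one rule application.
Reading the tree off as a leftmost derivation:
  Step 1: S  =>  B A   (applied S -> B A)
  Step 2: B A  =>  B B A   (applied B -> B B)
  Step 3: B B A  =>  b B A   (applied B -> b)
  Step 4: b B A  =>  b b A   (applied B -> b)
  Step 5: b b A  =>  b b A A   (applied A -> A A)
  Step 6: b b A A  =>  b b a A   (applied A -> a)
  Step 7: b b a A  =>  b b a A A   (applied A -> A A)
  Step 8: b b a A A  =>  b b a a A   (applied A -> a)
  Step 9: b b a a A  =>  b b a a a   (applied A -> a)
Final yield: b b a a a
Total rewrite steps: 9

9


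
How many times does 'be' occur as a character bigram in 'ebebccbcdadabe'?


Scanning 'ebebccbcdadabe' for bigram 'be':
  Position 0: 'eb' -> no
  Position 1: 'be' -> MATCH
  Position 2: 'eb' -> no
  Position 3: 'bc' -> no
  Position 4: 'cc' -> no
  Position 5: 'cb' -> no
  Position 6: 'bc' -> no
  Position 7: 'cd' -> no
  Position 8: 'da' -> no
  Position 9: 'ad' -> no
  Position 10: 'da' -> no
  Position 11: 'ab' -> no
  Position 12: 'be' -> MATCH
Total matches: 2

2


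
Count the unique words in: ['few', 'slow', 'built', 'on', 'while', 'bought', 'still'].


Listing all tokens and tracking unique types:
  Token 1: 'few' -> NEW (unique so far: 1)
  Token 2: 'slow' -> NEW (unique so far: 2)
  Token 3: 'built' -> NEW (unique so far: 3)
  Token 4: 'on' -> NEW (unique so far: 4)
  Token 5: 'while' -> NEW (unique so far: 5)
  Token 6: 'bought' -> NEW (unique so far: 6)
  Token 7: 'still' -> NEW (unique so far: 7)
Unique types: ('bought', 'built', 'few', 'on', 'slow', 'still', 'while')
Vocabulary size: 7

7


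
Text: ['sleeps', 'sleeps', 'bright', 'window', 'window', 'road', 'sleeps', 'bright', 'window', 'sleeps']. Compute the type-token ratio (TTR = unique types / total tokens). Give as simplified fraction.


Tokens: 10
Unique types: ('bright', 'road', 'sleeps', 'window') = 4
TTR = 4/10
Simplify: divide both by 2 -> 2/5
TTR = 2/5

2/5


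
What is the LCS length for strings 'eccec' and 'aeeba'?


DP table for LCS of 'eccec' and 'aeeba':
       a  e  e  b  a
    0  0  0  0  0  0
  e 0  0  1  1  1  1
  c 0  0  1  1  1  1
  c 0  0  1  1  1  1
  e 0  0  1  2  2  2
  c 0  0  1  2  2  2
LCS: 'ee'
LCS length = 2

2


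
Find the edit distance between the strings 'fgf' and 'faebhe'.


Building DP table for s1='fgf' (len 3) and s2='faebhe' (len 6):
       f  a  e  b  h  e
    0  1  2  3  4  5  6
  f 1  0  1  2  3  4  5
  g 2  1  1  2  3  4  5
  f 3  2  2  2  3  4  5
Edit distance = dp[3][6] = 5

5


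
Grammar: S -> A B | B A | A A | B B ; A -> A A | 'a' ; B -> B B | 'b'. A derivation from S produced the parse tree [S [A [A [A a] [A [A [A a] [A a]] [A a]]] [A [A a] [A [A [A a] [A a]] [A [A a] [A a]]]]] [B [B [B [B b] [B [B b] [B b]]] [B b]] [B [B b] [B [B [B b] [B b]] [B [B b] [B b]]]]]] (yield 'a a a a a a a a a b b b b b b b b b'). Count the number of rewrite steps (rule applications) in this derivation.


Every bracketed nonterminal node [X ...] in the tree is produced by exactly one rule application.
Reading the tree off as a leftmost derivation:
  Step 1: S  =>  A B   (applied S -> A B)
  Step 2: A B  =>  A A B   (applied A -> A A)
  Step 3: A A B  =>  A A A B   (applied A -> A A)
  Step 4: A A A B  =>  a A A B   (applied A -> a)
  Step 5: a A A B  =>  a A A A B   (applied A -> A A)
  Step 6: a A A A B  =>  a A A A A B   (applied A -> A A)
  Step 7: a A A A A B  =>  a a A A A B   (applied A -> a)
  Step 8: a a A A A B  =>  a a a A A B   (applied A -> a)
  Step 9: a a a A A B  =>  a a a a A B   (applied A -> a)
  Step 10: a a a a A B  =>  a a a a A A B   (applied A -> A A)
  Step 11: a a a a A A B  =>  a a a a a A B   (applied A -> a)
  Step 12: a a a a a A B  =>  a a a a a A A B   (applied A -> A A)
  Step 13: a a a a a A A B  =>  a a a a a A A A B   (applied A -> A A)
  Step 14: a a a a a A A A B  =>  a a a a a a A A B   (applied A -> a)
  Step 15: a a a a a a A A B  =>  a a a a a a a A B   (applied A -> a)
  Step 16: a a a a a a a A B  =>  a a a a a a a A A B   (applied A -> A A)
  Step 17: a a a a a a a A A B  =>  a a a a a a a a A B   (applied A -> a)
  Step 18: a a a a a a a a A B  =>  a a a a a a a a a B   (applied A -> a)
  Step 19: a a a a a a a a a B  =>  a a a a a a a a a B B   (applied B -> B B)
  Step 20: a a a a a a a a a B B  =>  a a a a a a a a a B B B   (applied B -> B B)
  Step 21: a a a a a a a a a B B B  =>  a a a a a a a a a B B B B   (applied B -> B B)
  Step 22: a a a a a a a a a B B B B  =>  a a a a a a a a a b B B B   (applied B -> b)
  Step 23: a a a a a a a a a b B B B  =>  a a a a a a a a a b B B B B   (applied B -> B B)
  Step 24: a a a a a a a a a b B B B B  =>  a a a a a a a a a b b B B B   (applied B -> b)
  Step 25: a a a a a a a a a b b B B B  =>  a a a a a a a a a b b b B B   (applied B -> b)
  Step 26: a a a a a a a a a b b b B B  =>  a a a a a a a a a b b b b B   (applied B -> b)
  Step 27: a a a a a a a a a b b b b B  =>  a a a a a a a a a b b b b B B   (applied B -> B B)
  Step 28: a a a a a a a a a b b b b B B  =>  a a a a a a a a a b b b b b B   (applied B -> b)
  Step 29: a a a a a a a a a b b b b b B  =>  a a a a a a a a a b b b b b B B   (applied B -> B B)
  Step 30: a a a a a a a a a b b b b b B B  =>  a a a a a a a a a b b b b b B B B   (applied B -> B B)
  Step 31: a a a a a a a a a b b b b b B B B  =>  a a a a a a a a a b b b b b b B B   (applied B -> b)
  Step 32: a a a a a a a a a b b b b b b B B  =>  a a a a a a a a a b b b b b b b B   (applied B -> b)
  Step 33: a a a a a a a a a b b b b b b b B  =>  a a a a a a a a a b b b b b b b B B   (applied B -> B B)
  Step 34: a a a a a a a a a b b b b b b b B B  =>  a a a a a a a a a b b b b b b b b B   (applied B -> b)
  Step 35: a a a a a a a a a b b b b b b b b B  =>  a a a a a a a a a b b b b b b b b b   (applied B -> b)
Final yield: a a a a a a a a a b b b b b b b b b
Total rewrite steps: 35

35
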